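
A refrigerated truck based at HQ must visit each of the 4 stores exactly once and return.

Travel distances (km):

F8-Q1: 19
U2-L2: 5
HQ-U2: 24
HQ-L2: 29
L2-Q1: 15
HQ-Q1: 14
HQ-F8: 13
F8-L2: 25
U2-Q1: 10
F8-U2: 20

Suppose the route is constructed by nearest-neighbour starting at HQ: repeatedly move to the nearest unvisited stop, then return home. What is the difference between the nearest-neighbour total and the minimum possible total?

The nearest-neighbour route is 9 km longer than optimal.

From HQ: F8=13, Q1=14, U2=24, L2=29 → choose F8 (13).
From F8: Q1=19, U2=20, L2=25 → choose Q1 (19).
From Q1: U2=10, L2=15 → choose U2 (10).
From U2: L2=5 → choose L2 (5).
NN route HQ → F8 → Q1 → U2 → L2 → HQ costs 76.
Optimal: HQ → F8 → U2 → L2 → Q1 → HQ costs 67 (by enumerating all 12 distinct tours).
Excess = 76 − 67 = 9.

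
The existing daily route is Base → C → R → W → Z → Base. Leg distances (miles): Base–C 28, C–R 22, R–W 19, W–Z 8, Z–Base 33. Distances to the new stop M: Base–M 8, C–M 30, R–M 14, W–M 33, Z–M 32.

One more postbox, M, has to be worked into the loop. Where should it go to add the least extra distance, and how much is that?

Insertion cost between consecutive stops i–j is d(i,M) + d(M,j) − d(i,j):
  between Base and C: 8 + 30 − 28 = 10
  between C and R: 30 + 14 − 22 = 22
  between R and W: 14 + 33 − 19 = 28
  between W and Z: 33 + 32 − 8 = 57
  between Z and Base: 32 + 8 − 33 = 7
Cheapest insertion is between Z and Base, adding 7.
New total = 110 + 7 = 117.

+7 miles — insert M between Z and Base.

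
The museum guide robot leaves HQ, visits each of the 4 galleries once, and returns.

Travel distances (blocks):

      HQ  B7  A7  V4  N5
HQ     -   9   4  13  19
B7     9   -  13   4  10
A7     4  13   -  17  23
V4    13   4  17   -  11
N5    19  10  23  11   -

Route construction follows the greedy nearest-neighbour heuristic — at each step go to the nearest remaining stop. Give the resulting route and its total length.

At HQ the remaining stops are A7 4, B7 9, V4 13, N5 19; go to A7.
At A7 the remaining stops are B7 13, V4 17, N5 23; go to B7.
At B7 the remaining stops are V4 4, N5 10; go to V4.
At V4 the remaining stops are N5 11; go to N5.
Return N5→HQ: 19.
Total = 4 + 13 + 4 + 11 + 19 = 51.

Total distance 51 blocks via the nearest-neighbour route HQ → A7 → B7 → V4 → N5 → HQ.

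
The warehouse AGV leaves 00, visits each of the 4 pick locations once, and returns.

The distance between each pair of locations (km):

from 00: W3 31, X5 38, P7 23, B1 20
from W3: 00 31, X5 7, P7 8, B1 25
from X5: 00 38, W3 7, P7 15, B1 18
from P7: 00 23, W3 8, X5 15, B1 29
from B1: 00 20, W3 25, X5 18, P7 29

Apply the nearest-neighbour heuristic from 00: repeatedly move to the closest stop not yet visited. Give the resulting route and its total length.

At 00 the remaining stops are B1 20, P7 23, W3 31, X5 38; go to B1.
At B1 the remaining stops are X5 18, W3 25, P7 29; go to X5.
At X5 the remaining stops are W3 7, P7 15; go to W3.
At W3 the remaining stops are P7 8; go to P7.
Return P7→00: 23.
Total = 20 + 18 + 7 + 8 + 23 = 76.

Total distance 76 km via the nearest-neighbour route 00 → B1 → X5 → W3 → P7 → 00.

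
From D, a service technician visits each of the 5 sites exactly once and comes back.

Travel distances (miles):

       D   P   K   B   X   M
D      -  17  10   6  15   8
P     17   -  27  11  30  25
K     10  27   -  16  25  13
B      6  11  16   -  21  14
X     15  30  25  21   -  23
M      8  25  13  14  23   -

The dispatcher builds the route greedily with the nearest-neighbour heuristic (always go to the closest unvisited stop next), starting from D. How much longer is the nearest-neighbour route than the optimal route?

The nearest-neighbour route is 2 miles longer than optimal.

From D: B=6, M=8, K=10, X=15, P=17 → choose B (6).
From B: P=11, M=14, K=16, X=21 → choose P (11).
From P: M=25, K=27, X=30 → choose M (25).
From M: K=13, X=23 → choose K (13).
From K: X=25 → choose X (25).
NN route D → B → P → M → K → X → D costs 95.
Optimal: D → K → M → B → P → X → D costs 93 (by enumerating all 60 distinct tours).
Excess = 95 − 93 = 2.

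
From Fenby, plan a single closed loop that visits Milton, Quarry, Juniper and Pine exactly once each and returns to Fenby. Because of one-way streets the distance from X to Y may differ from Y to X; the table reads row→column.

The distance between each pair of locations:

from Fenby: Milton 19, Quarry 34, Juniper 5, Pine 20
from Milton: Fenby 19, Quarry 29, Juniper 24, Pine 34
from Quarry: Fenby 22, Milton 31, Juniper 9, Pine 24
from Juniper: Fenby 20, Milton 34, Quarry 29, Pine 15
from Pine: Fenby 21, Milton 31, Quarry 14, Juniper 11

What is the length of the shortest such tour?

Fenby → Milton → Quarry → Juniper → Pine → Fenby: 19+29+9+15+21 = 93
Fenby → Milton → Quarry → Pine → Juniper → Fenby: 19+29+24+11+20 = 103
Fenby → Milton → Juniper → Quarry → Pine → Fenby: 19+24+29+24+21 = 117
Fenby → Milton → Juniper → Pine → Quarry → Fenby: 19+24+15+14+22 = 94
Fenby → Milton → Pine → Quarry → Juniper → Fenby: 19+34+14+9+20 = 96
Fenby → Milton → Pine → Juniper → Quarry → Fenby: 19+34+11+29+22 = 115
Fenby → Quarry → Milton → Juniper → Pine → Fenby: 34+31+24+15+21 = 125
Fenby → Quarry → Milton → Pine → Juniper → Fenby: 34+31+34+11+20 = 130
Fenby → Quarry → Juniper → Milton → Pine → Fenby: 34+9+34+34+21 = 132
Fenby → Quarry → Juniper → Pine → Milton → Fenby: 34+9+15+31+19 = 108
Fenby → Quarry → Pine → Milton → Juniper → Fenby: 34+24+31+24+20 = 133
Fenby → Quarry → Pine → Juniper → Milton → Fenby: 34+24+11+34+19 = 122
Fenby → Juniper → Milton → Quarry → Pine → Fenby: 5+34+29+24+21 = 113
Fenby → Juniper → Milton → Pine → Quarry → Fenby: 5+34+34+14+22 = 109
… (10 more)
Fenby → Juniper → Pine → Quarry → Milton → Fenby: 5+15+14+31+19 = 84  ← best
The minimum is 84.
One optimal route: Fenby → Juniper → Pine → Quarry → Milton → Fenby.

Minimum total distance: 84.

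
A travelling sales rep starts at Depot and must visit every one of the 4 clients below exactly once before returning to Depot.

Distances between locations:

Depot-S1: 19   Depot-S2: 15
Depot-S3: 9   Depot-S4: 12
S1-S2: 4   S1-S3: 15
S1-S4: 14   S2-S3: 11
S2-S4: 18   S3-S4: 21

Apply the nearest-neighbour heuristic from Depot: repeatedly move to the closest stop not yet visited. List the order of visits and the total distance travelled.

Total distance 50 via the nearest-neighbour route Depot → S3 → S2 → S1 → S4 → Depot.

Depot → [S3:9 / S4:12 / S2:15 / S1:19] → S3 (9)
S3 → [S2:11 / S1:15 / S4:21] → S2 (11)
S2 → [S1:4 / S4:18] → S1 (4)
S1 → [S4:14] → S4 (14)
Return S4→Depot: 12.
Total = 9 + 11 + 4 + 14 + 12 = 50.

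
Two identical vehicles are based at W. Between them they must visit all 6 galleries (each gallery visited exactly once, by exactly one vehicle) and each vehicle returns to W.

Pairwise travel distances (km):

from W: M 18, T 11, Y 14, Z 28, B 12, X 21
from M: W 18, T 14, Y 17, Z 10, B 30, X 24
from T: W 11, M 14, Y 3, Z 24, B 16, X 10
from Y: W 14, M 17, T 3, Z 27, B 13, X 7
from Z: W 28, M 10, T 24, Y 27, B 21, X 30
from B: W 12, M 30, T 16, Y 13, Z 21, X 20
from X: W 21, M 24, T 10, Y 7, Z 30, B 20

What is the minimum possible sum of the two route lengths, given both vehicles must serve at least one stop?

Minimum combined distance: 103 km.

Check every non-empty split of the stops between the two vehicles; for each half take its own optimal tour:
  {M} + {T, Y, Z, B, X}: 36 + 84 = 120
  {T} + {M, Y, Z, B, X}: 22 + 88 = 110
  {M, T} + {Y, Z, B, X}: 43 + 84 = 127
  {Y} + {M, T, Z, B, X}: 28 + 88 = 116
  {M, Y} + {T, Z, B, X}: 49 + 84 = 133
  {T, Y} + {M, Z, B, X}: 28 + 88 = 116
  … (31 splits in total)
  {B} + {M, T, Y, Z, X}: 24 + 79 = 103  ← best
Best: vehicle 1 W → B → W = 24; vehicle 2 W → M → Z → X → Y → T → W = 79; combined 103.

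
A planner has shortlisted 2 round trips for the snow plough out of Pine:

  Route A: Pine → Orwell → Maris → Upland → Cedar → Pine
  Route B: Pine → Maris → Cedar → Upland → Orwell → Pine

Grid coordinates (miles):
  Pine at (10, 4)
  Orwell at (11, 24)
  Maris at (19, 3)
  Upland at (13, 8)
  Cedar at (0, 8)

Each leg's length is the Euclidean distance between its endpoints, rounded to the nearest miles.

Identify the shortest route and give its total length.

Route A: 20 + 22 + 8 + 13 + 11 = 74
Route B: 9 + 20 + 13 + 16 + 20 = 78

Shortest is Route A, total 74 miles.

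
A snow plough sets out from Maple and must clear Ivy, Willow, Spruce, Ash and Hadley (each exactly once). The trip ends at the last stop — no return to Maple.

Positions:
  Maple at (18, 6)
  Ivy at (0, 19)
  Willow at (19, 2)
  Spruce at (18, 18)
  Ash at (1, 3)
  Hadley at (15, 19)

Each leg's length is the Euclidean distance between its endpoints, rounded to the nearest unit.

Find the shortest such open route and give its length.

There are 5! = 120 possible orderings.
Maple - Ivy - Willow - Spruce - Ash - Hadley: 22+25+16+23+21 = 107
Maple - Ivy - Willow - Spruce - Hadley - Ash: 22+25+16+3+21 = 87
Maple - Ivy - Willow - Ash - Spruce - Hadley: 22+25+18+23+3 = 91
Maple - Ivy - Willow - Ash - Hadley - Spruce: 22+25+18+21+3 = 89
Maple - Ivy - Willow - Hadley - Spruce - Ash: 22+25+17+3+23 = 90
Maple - Ivy - Willow - Hadley - Ash - Spruce: 22+25+17+21+23 = 108
Maple - Ivy - Spruce - Willow - Ash - Hadley: 22+18+16+18+21 = 95
Maple - Ivy - Spruce - Willow - Hadley - Ash: 22+18+16+17+21 = 94
Maple - Ivy - Spruce - Ash - Willow - Hadley: 22+18+23+18+17 = 98
Maple - Ivy - Spruce - Ash - Hadley - Willow: 22+18+23+21+17 = 101
Maple - Ivy - Spruce - Hadley - Willow - Ash: 22+18+3+17+18 = 78
Maple - Ivy - Spruce - Hadley - Ash - Willow: 22+18+3+21+18 = 82
Maple - Ivy - Ash - Willow - Spruce - Hadley: 22+16+18+16+3 = 75
Maple - Ivy - Ash - Willow - Hadley - Spruce: 22+16+18+17+3 = 76
… (106 more)
Maple - Willow - Spruce - Hadley - Ivy - Ash: 4+16+3+15+16 = 54  ← best
The minimum is 54.
One shortest path: Maple → Willow → Spruce → Hadley → Ivy → Ash.

Minimum one-way distance = 54.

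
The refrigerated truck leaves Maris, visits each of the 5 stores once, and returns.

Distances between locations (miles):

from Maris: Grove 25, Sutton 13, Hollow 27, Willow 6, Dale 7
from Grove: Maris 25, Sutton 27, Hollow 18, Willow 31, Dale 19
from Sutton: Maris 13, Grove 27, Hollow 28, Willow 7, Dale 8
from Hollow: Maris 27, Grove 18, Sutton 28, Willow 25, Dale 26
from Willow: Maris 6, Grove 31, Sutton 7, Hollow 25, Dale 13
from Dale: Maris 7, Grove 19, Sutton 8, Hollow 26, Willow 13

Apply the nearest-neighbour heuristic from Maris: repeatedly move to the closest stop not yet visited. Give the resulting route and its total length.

Total distance 85 miles via the nearest-neighbour route Maris → Willow → Sutton → Dale → Grove → Hollow → Maris.

Maris → [Willow:6 / Dale:7 / Sutton:13 / Grove:25 / Hollow:27] → Willow (6)
Willow → [Sutton:7 / Dale:13 / Hollow:25 / Grove:31] → Sutton (7)
Sutton → [Dale:8 / Grove:27 / Hollow:28] → Dale (8)
Dale → [Grove:19 / Hollow:26] → Grove (19)
Grove → [Hollow:18] → Hollow (18)
Return Hollow→Maris: 27.
Total = 6 + 7 + 8 + 19 + 18 + 27 = 85.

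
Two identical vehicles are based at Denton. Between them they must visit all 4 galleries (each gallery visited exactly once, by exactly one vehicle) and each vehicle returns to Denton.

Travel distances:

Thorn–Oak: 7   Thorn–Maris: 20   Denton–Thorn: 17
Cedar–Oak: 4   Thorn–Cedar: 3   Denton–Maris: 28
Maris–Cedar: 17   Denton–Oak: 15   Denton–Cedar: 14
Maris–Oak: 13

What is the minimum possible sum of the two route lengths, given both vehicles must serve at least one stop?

Try each way of splitting the stops between the two vehicles (each non-empty) and, for each split, find the best tour for each vehicle:
  {Thorn} + {Maris, Cedar, Oak}: 34 + 59 = 93
  {Maris} + {Thorn, Cedar, Oak}: 56 + 39 = 95
  {Thorn, Maris} + {Cedar, Oak}: 65 + 33 = 98
  {Cedar} + {Thorn, Maris, Oak}: 28 + 65 = 93
  {Thorn, Cedar} + {Maris, Oak}: 34 + 56 = 90
  {Maris, Cedar} + {Thorn, Oak}: 59 + 39 = 98
  … (7 splits in total)
Best: vehicle 1 Denton → Thorn → Cedar → Denton = 34; vehicle 2 Denton → Maris → Oak → Denton = 56; combined 90.

Minimum combined distance: 90.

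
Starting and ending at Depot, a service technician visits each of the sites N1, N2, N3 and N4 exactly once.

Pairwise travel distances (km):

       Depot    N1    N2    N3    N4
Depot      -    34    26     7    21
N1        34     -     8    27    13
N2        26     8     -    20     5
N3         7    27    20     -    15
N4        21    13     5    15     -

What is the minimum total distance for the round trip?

Shortest round trip = 68 km.

Depot→N1→N2→N3→N4→Depot: 34+8+20+15+21 = 98
Depot→N1→N2→N4→N3→Depot: 34+8+5+15+7 = 69
Depot→N1→N3→N2→N4→Depot: 34+27+20+5+21 = 107
Depot→N1→N3→N4→N2→Depot: 34+27+15+5+26 = 107
Depot→N1→N4→N2→N3→Depot: 34+13+5+20+7 = 79
Depot→N1→N4→N3→N2→Depot: 34+13+15+20+26 = 108
Depot→N2→N1→N3→N4→Depot: 26+8+27+15+21 = 97
Depot→N2→N1→N4→N3→Depot: 26+8+13+15+7 = 69
Depot→N2→N3→N1→N4→Depot: 26+20+27+13+21 = 107
Depot→N2→N4→N1→N3→Depot: 26+5+13+27+7 = 78
Depot→N3→N1→N2→N4→Depot: 7+27+8+5+21 = 68
Depot→N3→N2→N1→N4→Depot: 7+20+8+13+21 = 69
The minimum is 68.
One optimal route: Depot → N3 → N1 → N2 → N4 → Depot (or its reverse).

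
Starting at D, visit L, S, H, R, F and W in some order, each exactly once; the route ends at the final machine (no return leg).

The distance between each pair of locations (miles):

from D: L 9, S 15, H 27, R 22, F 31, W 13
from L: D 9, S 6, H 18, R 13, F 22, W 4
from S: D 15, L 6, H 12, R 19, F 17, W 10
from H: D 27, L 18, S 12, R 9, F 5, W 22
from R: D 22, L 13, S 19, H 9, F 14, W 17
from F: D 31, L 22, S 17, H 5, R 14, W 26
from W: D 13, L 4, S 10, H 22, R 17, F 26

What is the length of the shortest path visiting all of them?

Shortest open route: 54 miles.

There are 6! = 720 possible orderings.
D → L → S → H → R → F → W: 9+6+12+9+14+26 = 76
D → L → S → H → R → W → F: 9+6+12+9+17+26 = 79
D → L → S → H → F → R → W: 9+6+12+5+14+17 = 63
D → L → S → H → F → W → R: 9+6+12+5+26+17 = 75
D → L → S → H → W → R → F: 9+6+12+22+17+14 = 80
D → L → S → H → W → F → R: 9+6+12+22+26+14 = 89
D → L → S → R → H → F → W: 9+6+19+9+5+26 = 74
D → L → S → R → H → W → F: 9+6+19+9+22+26 = 91
… (712 more)
D → L → W → S → H → F → R: 9+4+10+12+5+14 = 54  ← best
The minimum is 54.
One shortest path: D → L → W → S → H → F → R.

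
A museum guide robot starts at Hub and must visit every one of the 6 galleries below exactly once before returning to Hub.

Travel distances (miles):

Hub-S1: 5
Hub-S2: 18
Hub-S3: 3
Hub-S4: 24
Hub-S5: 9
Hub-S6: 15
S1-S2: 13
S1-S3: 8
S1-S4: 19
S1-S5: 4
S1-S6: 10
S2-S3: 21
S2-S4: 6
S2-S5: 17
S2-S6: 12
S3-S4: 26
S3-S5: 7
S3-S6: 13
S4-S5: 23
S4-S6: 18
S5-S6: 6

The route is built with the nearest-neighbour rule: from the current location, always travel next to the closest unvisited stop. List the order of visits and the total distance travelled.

Hub → [S3:3 / S1:5 / S5:9 / S6:15 / S2:18 / S4:24] → S3 (3)
S3 → [S5:7 / S1:8 / S6:13 / S2:21 / S4:26] → S5 (7)
S5 → [S1:4 / S6:6 / S2:17 / S4:23] → S1 (4)
S1 → [S6:10 / S2:13 / S4:19] → S6 (10)
S6 → [S2:12 / S4:18] → S2 (12)
S2 → [S4:6] → S4 (6)
Return S4→Hub: 24.
Total = 3 + 7 + 4 + 10 + 12 + 6 + 24 = 66.

66 miles along Hub → S3 → S5 → S1 → S6 → S2 → S4 → Hub.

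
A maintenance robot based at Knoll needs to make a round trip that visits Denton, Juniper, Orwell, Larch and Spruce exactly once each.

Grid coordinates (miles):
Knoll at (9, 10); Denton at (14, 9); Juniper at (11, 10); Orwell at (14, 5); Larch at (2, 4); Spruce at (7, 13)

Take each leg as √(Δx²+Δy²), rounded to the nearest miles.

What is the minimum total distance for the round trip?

There are 60 distinct closed tours to check (reversals are equivalent).
Knoll - Denton - Juniper - Orwell - Larch - Spruce - Knoll: 5+3+6+12+10+4 = 40
Knoll - Denton - Juniper - Orwell - Spruce - Larch - Knoll: 5+3+6+11+10+9 = 44
Knoll - Denton - Juniper - Larch - Orwell - Spruce - Knoll: 5+3+11+12+11+4 = 46
Knoll - Denton - Juniper - Larch - Spruce - Orwell - Knoll: 5+3+11+10+11+7 = 47
Knoll - Denton - Juniper - Spruce - Orwell - Larch - Knoll: 5+3+5+11+12+9 = 45
Knoll - Denton - Juniper - Spruce - Larch - Orwell - Knoll: 5+3+5+10+12+7 = 42
Knoll - Denton - Orwell - Juniper - Larch - Spruce - Knoll: 5+4+6+11+10+4 = 40
Knoll - Denton - Orwell - Juniper - Spruce - Larch - Knoll: 5+4+6+5+10+9 = 39
Knoll - Denton - Orwell - Larch - Juniper - Spruce - Knoll: 5+4+12+11+5+4 = 41
Knoll - Denton - Orwell - Larch - Spruce - Juniper - Knoll: 5+4+12+10+5+2 = 38
Knoll - Denton - Orwell - Spruce - Juniper - Larch - Knoll: 5+4+11+5+11+9 = 45
Knoll - Denton - Orwell - Spruce - Larch - Juniper - Knoll: 5+4+11+10+11+2 = 43
Knoll - Denton - Larch - Juniper - Orwell - Spruce - Knoll: 5+13+11+6+11+4 = 50
Knoll - Denton - Larch - Juniper - Spruce - Orwell - Knoll: 5+13+11+5+11+7 = 52
… (46 more)
Knoll - Juniper - Denton - Orwell - Larch - Spruce - Knoll: 2+3+4+12+10+4 = 35  ← best
The minimum is 35.
One optimal route: Knoll → Juniper → Denton → Orwell → Larch → Spruce → Knoll (or its reverse).

35 miles — the shortest possible round trip.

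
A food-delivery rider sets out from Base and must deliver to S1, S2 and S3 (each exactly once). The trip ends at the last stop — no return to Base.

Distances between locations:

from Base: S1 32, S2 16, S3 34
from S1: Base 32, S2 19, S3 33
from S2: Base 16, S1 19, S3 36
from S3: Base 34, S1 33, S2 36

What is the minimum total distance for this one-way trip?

There are 3! = 6 possible orderings.
Base - S1 - S2 - S3: 32+19+36 = 87
Base - S1 - S3 - S2: 32+33+36 = 101
Base - S2 - S1 - S3: 16+19+33 = 68
Base - S2 - S3 - S1: 16+36+33 = 85
Base - S3 - S1 - S2: 34+33+19 = 86
Base - S3 - S2 - S1: 34+36+19 = 89
The minimum is 68.
One shortest path: Base → S2 → S1 → S3.

68 — the minimum one-way total.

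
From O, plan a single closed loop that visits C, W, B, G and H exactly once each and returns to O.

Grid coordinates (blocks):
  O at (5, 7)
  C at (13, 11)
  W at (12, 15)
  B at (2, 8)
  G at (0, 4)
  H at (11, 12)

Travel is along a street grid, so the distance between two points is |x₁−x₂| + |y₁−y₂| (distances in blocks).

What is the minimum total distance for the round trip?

Shortest round trip = 48 blocks.

With 5 stops there are 5!/2 = 60 distinct round trips (a route and its reverse cost the same).
O→C→W→B→G→H→O: 12+5+17+6+19+11 = 70
O→C→W→B→H→G→O: 12+5+17+13+19+8 = 74
O→C→W→G→B→H→O: 12+5+23+6+13+11 = 70
O→C→W→G→H→B→O: 12+5+23+19+13+4 = 76
O→C→W→H→B→G→O: 12+5+4+13+6+8 = 48
O→C→W→H→G→B→O: 12+5+4+19+6+4 = 50
O→C→B→W→G→H→O: 12+14+17+23+19+11 = 96
O→C→B→W→H→G→O: 12+14+17+4+19+8 = 74
O→C→B→G→W→H→O: 12+14+6+23+4+11 = 70
O→C→B→G→H→W→O: 12+14+6+19+4+15 = 70
O→C→B→H→W→G→O: 12+14+13+4+23+8 = 74
O→C→B→H→G→W→O: 12+14+13+19+23+15 = 96
O→C→G→W→B→H→O: 12+20+23+17+13+11 = 96
O→C→G→W→H→B→O: 12+20+23+4+13+4 = 76
… (46 more)
The minimum is 48.
One optimal route: O → C → W → H → B → G → O (or its reverse).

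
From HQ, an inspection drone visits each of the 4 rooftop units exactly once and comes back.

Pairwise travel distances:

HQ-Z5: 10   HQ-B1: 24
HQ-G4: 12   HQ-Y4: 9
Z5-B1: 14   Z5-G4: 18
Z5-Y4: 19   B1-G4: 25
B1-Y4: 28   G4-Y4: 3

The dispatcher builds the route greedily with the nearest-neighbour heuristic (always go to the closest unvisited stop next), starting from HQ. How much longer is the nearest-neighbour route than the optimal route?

From HQ: Y4=9, Z5=10, G4=12, B1=24 → choose Y4 (9).
From Y4: G4=3, Z5=19, B1=28 → choose G4 (3).
From G4: Z5=18, B1=25 → choose Z5 (18).
From Z5: B1=14 → choose B1 (14).
NN route HQ → Y4 → G4 → Z5 → B1 → HQ costs 68.
Optimal: HQ → Z5 → B1 → G4 → Y4 → HQ costs 61 (by enumerating all 12 distinct tours).
Excess = 68 − 61 = 7.

Excess over optimum: 7.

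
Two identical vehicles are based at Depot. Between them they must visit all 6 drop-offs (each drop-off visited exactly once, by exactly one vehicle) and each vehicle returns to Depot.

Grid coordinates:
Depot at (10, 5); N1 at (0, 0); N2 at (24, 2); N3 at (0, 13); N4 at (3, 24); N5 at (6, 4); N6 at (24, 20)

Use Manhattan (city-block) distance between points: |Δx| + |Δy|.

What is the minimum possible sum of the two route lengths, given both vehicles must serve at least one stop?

Minimum combined distance: 112.

Check every non-empty split of the stops between the two vehicles; for each half take its own optimal tour:
  {N1} + {N2, N3, N4, N5, N6}: 30 + 94 = 124
  {N2} + {N1, N3, N4, N5, N6}: 34 + 96 = 130
  {N1, N2} + {N3, N4, N5, N6}: 58 + 88 = 146
  {N3} + {N1, N2, N4, N5, N6}: 36 + 102 = 138
  {N1, N3} + {N2, N4, N5, N6}: 46 + 88 = 134
  {N2, N3} + {N1, N4, N5, N6}: 70 + 96 = 166
  … (31 splits in total)
  {N5} + {N1, N2, N3, N4, N6}: 10 + 102 = 112  ← best
Best: vehicle 1 Depot → N5 → Depot = 10; vehicle 2 Depot → N1 → N3 → N4 → N6 → N2 → Depot = 102; combined 112.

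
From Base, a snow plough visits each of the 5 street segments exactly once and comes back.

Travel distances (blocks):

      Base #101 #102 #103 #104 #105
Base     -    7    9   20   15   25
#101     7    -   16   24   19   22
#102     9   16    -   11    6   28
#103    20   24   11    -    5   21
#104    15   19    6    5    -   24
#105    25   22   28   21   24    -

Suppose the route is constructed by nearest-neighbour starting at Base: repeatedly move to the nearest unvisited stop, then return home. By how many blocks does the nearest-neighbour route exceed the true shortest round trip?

The nearest-neighbour route is 10 blocks longer than optimal.

Base: #101=7, #102=9, #104=15, #103=20, #105=25 ⇒ #101
#101: #102=16, #104=19, #105=22, #103=24 ⇒ #102
#102: #104=6, #103=11, #105=28 ⇒ #104
#104: #103=5, #105=24 ⇒ #103
#103: #105=21 ⇒ #105
NN route Base → #101 → #102 → #104 → #103 → #105 → Base costs 80.
Optimal: Base → #101 → #105 → #103 → #104 → #102 → Base costs 70 (by enumerating all 60 distinct tours).
Excess = 80 − 70 = 10.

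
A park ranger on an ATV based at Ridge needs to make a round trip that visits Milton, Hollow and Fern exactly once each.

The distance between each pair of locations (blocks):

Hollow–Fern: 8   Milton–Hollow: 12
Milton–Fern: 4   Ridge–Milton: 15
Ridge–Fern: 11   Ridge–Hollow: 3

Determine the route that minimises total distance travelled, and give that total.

30 blocks — the shortest possible round trip.

There are 3 distinct closed tours to check (reversals are equivalent).
Ridge-Milton-Hollow-Fern-Ridge: 15+12+8+11 = 46
Ridge-Milton-Fern-Hollow-Ridge: 15+4+8+3 = 30
Ridge-Hollow-Milton-Fern-Ridge: 3+12+4+11 = 30
The minimum is 30.
One optimal route: Ridge → Milton → Fern → Hollow → Ridge (or its reverse).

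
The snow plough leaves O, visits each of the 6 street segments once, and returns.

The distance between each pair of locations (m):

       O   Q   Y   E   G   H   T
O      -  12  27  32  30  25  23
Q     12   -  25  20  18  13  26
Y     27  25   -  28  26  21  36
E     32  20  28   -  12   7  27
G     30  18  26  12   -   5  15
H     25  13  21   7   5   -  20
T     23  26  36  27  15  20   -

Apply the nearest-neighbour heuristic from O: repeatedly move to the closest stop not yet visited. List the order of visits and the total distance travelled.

132 m along O → Q → H → G → E → T → Y → O.

From O: distances to unvisited — Q=12, T=23, H=25, Y=27, G=30, E=32. Nearest is Q (12).
From Q: distances to unvisited — H=13, G=18, E=20, Y=25, T=26. Nearest is H (13).
From H: distances to unvisited — G=5, E=7, T=20, Y=21. Nearest is G (5).
From G: distances to unvisited — E=12, T=15, Y=26. Nearest is E (12).
From E: distances to unvisited — T=27, Y=28. Nearest is T (27).
From T: distances to unvisited — Y=36. Nearest is Y (36).
Return Y→O: 27.
Total = 12 + 13 + 5 + 12 + 27 + 36 + 27 = 132.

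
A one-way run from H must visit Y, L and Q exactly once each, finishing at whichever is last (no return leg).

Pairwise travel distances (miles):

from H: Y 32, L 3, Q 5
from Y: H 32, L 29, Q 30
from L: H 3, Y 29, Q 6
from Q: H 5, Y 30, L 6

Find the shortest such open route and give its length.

There are 3! = 6 possible orderings.
H→Y→L→Q: 32+29+6 = 67
H→Y→Q→L: 32+30+6 = 68
H→L→Y→Q: 3+29+30 = 62
H→L→Q→Y: 3+6+30 = 39
H→Q→Y→L: 5+30+29 = 64
H→Q→L→Y: 5+6+29 = 40
The minimum is 39.
One shortest path: H → L → Q → Y.

39 miles — the minimum one-way total.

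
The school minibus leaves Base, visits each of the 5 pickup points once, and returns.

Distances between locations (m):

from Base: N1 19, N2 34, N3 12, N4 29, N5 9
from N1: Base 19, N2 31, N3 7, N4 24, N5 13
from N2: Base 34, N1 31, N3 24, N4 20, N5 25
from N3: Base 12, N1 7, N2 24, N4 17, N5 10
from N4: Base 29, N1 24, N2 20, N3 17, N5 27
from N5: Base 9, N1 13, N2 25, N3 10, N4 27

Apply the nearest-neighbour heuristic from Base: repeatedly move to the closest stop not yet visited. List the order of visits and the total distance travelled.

104 m along Base → N5 → N3 → N1 → N4 → N2 → Base.

From Base: distances to unvisited — N5=9, N3=12, N1=19, N4=29, N2=34. Nearest is N5 (9).
From N5: distances to unvisited — N3=10, N1=13, N2=25, N4=27. Nearest is N3 (10).
From N3: distances to unvisited — N1=7, N4=17, N2=24. Nearest is N1 (7).
From N1: distances to unvisited — N4=24, N2=31. Nearest is N4 (24).
From N4: distances to unvisited — N2=20. Nearest is N2 (20).
Return N2→Base: 34.
Total = 9 + 10 + 7 + 24 + 20 + 34 = 104.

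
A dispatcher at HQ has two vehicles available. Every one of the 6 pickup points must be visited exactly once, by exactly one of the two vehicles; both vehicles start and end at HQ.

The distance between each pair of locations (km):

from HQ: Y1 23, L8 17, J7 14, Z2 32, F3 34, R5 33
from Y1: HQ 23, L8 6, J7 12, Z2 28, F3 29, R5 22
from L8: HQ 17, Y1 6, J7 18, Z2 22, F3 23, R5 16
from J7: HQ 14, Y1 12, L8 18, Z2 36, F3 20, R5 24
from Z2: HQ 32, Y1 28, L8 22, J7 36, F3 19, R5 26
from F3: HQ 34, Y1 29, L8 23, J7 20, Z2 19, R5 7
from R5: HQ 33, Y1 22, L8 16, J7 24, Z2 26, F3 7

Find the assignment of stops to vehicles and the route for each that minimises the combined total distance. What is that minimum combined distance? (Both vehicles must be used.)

Minimum combined distance: 131 km.

Try each way of splitting the stops between the two vehicles (each non-empty) and, for each split, find the best tour for each vehicle:
  {Y1} + {L8, J7, Z2, F3, R5}: 46 + 103 = 149
  {L8} + {Y1, J7, Z2, F3, R5}: 34 + 106 = 140
  {Y1, L8} + {J7, Z2, F3, R5}: 46 + 96 = 142
  {J7} + {Y1, L8, Z2, F3, R5}: 28 + 103 = 131
  {Y1, J7} + {L8, Z2, F3, R5}: 49 + 91 = 140
  {L8, J7} + {Y1, Z2, F3, R5}: 49 + 103 = 152
  … (31 splits in total)
Best: vehicle 1 HQ → J7 → HQ = 28; vehicle 2 HQ → Y1 → L8 → R5 → F3 → Z2 → HQ = 103; combined 131.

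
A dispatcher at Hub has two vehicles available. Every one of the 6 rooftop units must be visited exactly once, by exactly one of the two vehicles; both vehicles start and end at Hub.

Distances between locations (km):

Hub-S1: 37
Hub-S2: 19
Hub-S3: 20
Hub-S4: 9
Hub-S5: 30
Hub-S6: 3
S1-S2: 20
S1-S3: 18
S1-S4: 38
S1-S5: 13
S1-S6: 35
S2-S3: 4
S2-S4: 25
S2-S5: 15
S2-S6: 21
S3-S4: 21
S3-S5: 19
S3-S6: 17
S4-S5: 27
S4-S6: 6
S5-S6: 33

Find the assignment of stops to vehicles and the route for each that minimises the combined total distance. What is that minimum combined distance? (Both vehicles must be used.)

96 km — the smallest possible combined total.

Check every non-empty split of the stops between the two vehicles; for each half take its own optimal tour:
  {S1} + {S2, S3, S4, S5, S6}: 74 + 75 = 149
  {S2} + {S1, S3, S4, S5, S6}: 38 + 87 = 125
  {S1, S2} + {S3, S4, S5, S6}: 76 + 75 = 151
  {S3} + {S1, S2, S4, S5, S6}: 40 + 88 = 128
  {S1, S3} + {S2, S4, S5, S6}: 75 + 70 = 145
  {S2, S3} + {S1, S4, S5, S6}: 43 + 86 = 129
  … (31 splits in total)
  {S1, S2, S3, S4, S5} + {S6}: 90 + 6 = 96  ← best
Best: vehicle 1 Hub → S2 → S3 → S1 → S5 → S4 → Hub = 90; vehicle 2 Hub → S6 → Hub = 6; combined 96.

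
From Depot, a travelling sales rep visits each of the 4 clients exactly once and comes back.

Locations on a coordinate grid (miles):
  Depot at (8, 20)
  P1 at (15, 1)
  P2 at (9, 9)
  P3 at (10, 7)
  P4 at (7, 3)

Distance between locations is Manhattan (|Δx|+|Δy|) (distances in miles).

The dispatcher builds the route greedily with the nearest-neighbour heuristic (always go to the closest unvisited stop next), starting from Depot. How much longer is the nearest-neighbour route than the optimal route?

The nearest-neighbour route is 4 miles longer than optimal.

Depot: P2=12, P3=15, P4=18, P1=26 ⇒ P2
P2: P3=3, P4=8, P1=14 ⇒ P3
P3: P4=7, P1=11 ⇒ P4
P4: P1=10 ⇒ P1
NN route Depot → P2 → P3 → P4 → P1 → Depot costs 58.
Optimal: Depot → P2 → P3 → P1 → P4 → Depot costs 54 (by enumerating all 12 distinct tours).
Excess = 58 − 54 = 4.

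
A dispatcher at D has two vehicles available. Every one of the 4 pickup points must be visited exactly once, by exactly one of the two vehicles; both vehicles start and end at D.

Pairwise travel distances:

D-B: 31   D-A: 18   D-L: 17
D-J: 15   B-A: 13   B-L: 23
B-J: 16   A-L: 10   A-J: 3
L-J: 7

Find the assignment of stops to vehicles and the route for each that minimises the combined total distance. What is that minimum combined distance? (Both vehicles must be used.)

96 — the smallest possible combined total.

Check every non-empty split of the stops between the two vehicles; for each half take its own optimal tour:
  {B} + {A, L, J}: 62 + 45 = 107
  {A} + {B, L, J}: 36 + 71 = 107
  {B, A} + {L, J}: 62 + 39 = 101
  {L} + {B, A, J}: 34 + 62 = 96
  {B, L} + {A, J}: 71 + 36 = 107
  {A, L} + {B, J}: 45 + 62 = 107
  … (7 splits in total)
Best: vehicle 1 D → L → D = 34; vehicle 2 D → B → A → J → D = 62; combined 96.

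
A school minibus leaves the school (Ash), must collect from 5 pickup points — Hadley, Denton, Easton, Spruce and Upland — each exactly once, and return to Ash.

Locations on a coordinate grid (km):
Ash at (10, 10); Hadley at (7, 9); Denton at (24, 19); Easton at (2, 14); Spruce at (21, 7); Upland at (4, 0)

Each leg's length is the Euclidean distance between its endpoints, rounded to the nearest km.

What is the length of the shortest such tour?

Shortest round trip = 71 km.

With 5 stops there are 5!/2 = 60 distinct round trips (a route and its reverse cost the same).
Ash → Hadley → Denton → Easton → Spruce → Upland → Ash: 3+20+23+20+18+12 = 96
Ash → Hadley → Denton → Easton → Upland → Spruce → Ash: 3+20+23+14+18+11 = 89
Ash → Hadley → Denton → Spruce → Easton → Upland → Ash: 3+20+12+20+14+12 = 81
Ash → Hadley → Denton → Spruce → Upland → Easton → Ash: 3+20+12+18+14+9 = 76
Ash → Hadley → Denton → Upland → Easton → Spruce → Ash: 3+20+28+14+20+11 = 96
Ash → Hadley → Denton → Upland → Spruce → Easton → Ash: 3+20+28+18+20+9 = 98
Ash → Hadley → Easton → Denton → Spruce → Upland → Ash: 3+7+23+12+18+12 = 75
Ash → Hadley → Easton → Denton → Upland → Spruce → Ash: 3+7+23+28+18+11 = 90
Ash → Hadley → Easton → Spruce → Denton → Upland → Ash: 3+7+20+12+28+12 = 82
Ash → Hadley → Easton → Spruce → Upland → Denton → Ash: 3+7+20+18+28+17 = 93
Ash → Hadley → Easton → Upland → Denton → Spruce → Ash: 3+7+14+28+12+11 = 75
Ash → Hadley → Easton → Upland → Spruce → Denton → Ash: 3+7+14+18+12+17 = 71
Ash → Hadley → Spruce → Denton → Easton → Upland → Ash: 3+14+12+23+14+12 = 78
Ash → Hadley → Spruce → Denton → Upland → Easton → Ash: 3+14+12+28+14+9 = 80
… (46 more)
The minimum is 71.
One optimal route: Ash → Hadley → Easton → Upland → Spruce → Denton → Ash (or its reverse).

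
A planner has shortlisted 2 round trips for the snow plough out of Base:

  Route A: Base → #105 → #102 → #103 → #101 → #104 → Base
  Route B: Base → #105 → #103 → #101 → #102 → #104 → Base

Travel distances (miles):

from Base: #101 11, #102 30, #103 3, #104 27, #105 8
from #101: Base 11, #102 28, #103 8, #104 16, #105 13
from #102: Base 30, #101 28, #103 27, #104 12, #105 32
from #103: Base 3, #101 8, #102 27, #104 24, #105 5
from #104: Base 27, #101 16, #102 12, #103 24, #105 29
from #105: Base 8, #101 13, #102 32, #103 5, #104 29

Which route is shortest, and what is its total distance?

Route A: 8 + 32 + 27 + 8 + 16 + 27 = 118
Route B: 8 + 5 + 8 + 28 + 12 + 27 = 88

Shortest is Route B, total 88 miles.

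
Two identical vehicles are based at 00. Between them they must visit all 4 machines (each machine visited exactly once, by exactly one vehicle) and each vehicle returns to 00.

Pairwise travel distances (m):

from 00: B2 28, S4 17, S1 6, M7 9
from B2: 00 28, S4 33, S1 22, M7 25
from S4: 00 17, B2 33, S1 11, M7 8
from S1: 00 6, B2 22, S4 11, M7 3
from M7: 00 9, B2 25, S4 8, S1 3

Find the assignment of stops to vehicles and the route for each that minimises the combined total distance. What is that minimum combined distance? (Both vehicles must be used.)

Minimum combined distance: 90 m.

Check every non-empty split of the stops between the two vehicles; for each half take its own optimal tour:
  {B2} + {S4, S1, M7}: 56 + 34 = 90
  {S4} + {B2, S1, M7}: 34 + 62 = 96
  {B2, S4} + {S1, M7}: 78 + 18 = 96
  {S1} + {B2, S4, M7}: 12 + 78 = 90
  {B2, S1} + {S4, M7}: 56 + 34 = 90
  {S4, S1} + {B2, M7}: 34 + 62 = 96
  … (7 splits in total)
Best: vehicle 1 00 → B2 → 00 = 56; vehicle 2 00 → S4 → M7 → S1 → 00 = 34; combined 90.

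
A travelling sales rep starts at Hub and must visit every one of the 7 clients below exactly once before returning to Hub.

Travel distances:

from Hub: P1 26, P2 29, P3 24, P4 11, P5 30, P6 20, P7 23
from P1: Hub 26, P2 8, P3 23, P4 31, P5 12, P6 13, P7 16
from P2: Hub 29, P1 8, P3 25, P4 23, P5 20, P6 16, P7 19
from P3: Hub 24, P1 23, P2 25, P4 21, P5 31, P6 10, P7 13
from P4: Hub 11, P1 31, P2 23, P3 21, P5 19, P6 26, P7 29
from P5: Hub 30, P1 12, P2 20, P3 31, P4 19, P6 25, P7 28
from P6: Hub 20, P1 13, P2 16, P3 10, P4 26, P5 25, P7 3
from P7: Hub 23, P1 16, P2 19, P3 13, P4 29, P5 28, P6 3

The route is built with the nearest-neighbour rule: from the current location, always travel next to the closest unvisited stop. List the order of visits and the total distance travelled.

Total distance 106 via the nearest-neighbour route Hub → P4 → P5 → P1 → P2 → P6 → P7 → P3 → Hub.

Hub → [P4:11 / P6:20 / P7:23 / P3:24 / P1:26 / P2:29 / P5:30] → P4 (11)
P4 → [P5:19 / P3:21 / P2:23 / P6:26 / P7:29 / P1:31] → P5 (19)
P5 → [P1:12 / P2:20 / P6:25 / P7:28 / P3:31] → P1 (12)
P1 → [P2:8 / P6:13 / P7:16 / P3:23] → P2 (8)
P2 → [P6:16 / P7:19 / P3:25] → P6 (16)
P6 → [P7:3 / P3:10] → P7 (3)
P7 → [P3:13] → P3 (13)
Return P3→Hub: 24.
Total = 11 + 19 + 12 + 8 + 16 + 3 + 13 + 24 = 106.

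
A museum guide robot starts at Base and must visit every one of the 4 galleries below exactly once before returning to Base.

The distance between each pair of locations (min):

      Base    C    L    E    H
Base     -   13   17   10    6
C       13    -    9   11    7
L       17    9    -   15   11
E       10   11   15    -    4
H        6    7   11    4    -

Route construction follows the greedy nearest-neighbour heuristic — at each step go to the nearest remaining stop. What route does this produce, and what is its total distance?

Nearest-neighbour total = 47 min; route Base → H → E → C → L → Base.

Base → [H:6 / E:10 / C:13 / L:17] → H (6)
H → [E:4 / C:7 / L:11] → E (4)
E → [C:11 / L:15] → C (11)
C → [L:9] → L (9)
Return L→Base: 17.
Total = 6 + 4 + 11 + 9 + 17 = 47.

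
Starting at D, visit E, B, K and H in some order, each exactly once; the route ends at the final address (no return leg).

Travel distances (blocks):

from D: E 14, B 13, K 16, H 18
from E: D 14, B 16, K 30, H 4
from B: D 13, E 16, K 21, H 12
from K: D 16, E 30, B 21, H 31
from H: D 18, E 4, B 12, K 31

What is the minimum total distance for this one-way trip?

There are 4! = 24 possible orderings.
D → E → B → K → H: 14+16+21+31 = 82
D → E → B → H → K: 14+16+12+31 = 73
D → E → K → B → H: 14+30+21+12 = 77
D → E → K → H → B: 14+30+31+12 = 87
D → E → H → B → K: 14+4+12+21 = 51
D → E → H → K → B: 14+4+31+21 = 70
D → B → E → K → H: 13+16+30+31 = 90
D → B → E → H → K: 13+16+4+31 = 64
D → B → K → E → H: 13+21+30+4 = 68
D → B → K → H → E: 13+21+31+4 = 69
D → B → H → E → K: 13+12+4+30 = 59
D → B → H → K → E: 13+12+31+30 = 86
D → K → E → B → H: 16+30+16+12 = 74
D → K → E → H → B: 16+30+4+12 = 62
… (10 more)
The minimum is 51.
One shortest path: D → E → H → B → K.

Shortest open route: 51 blocks.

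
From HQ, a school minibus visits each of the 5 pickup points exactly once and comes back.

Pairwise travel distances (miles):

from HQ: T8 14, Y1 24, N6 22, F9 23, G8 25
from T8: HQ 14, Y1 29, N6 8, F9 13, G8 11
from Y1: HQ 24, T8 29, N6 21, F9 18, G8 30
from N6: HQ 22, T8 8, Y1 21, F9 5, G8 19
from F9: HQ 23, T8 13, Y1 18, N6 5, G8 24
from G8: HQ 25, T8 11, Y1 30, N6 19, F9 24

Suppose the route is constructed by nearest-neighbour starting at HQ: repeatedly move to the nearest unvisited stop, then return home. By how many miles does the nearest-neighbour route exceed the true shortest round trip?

From HQ: T8=14, N6=22, F9=23, Y1=24, G8=25 → choose T8 (14).
From T8: N6=8, G8=11, F9=13, Y1=29 → choose N6 (8).
From N6: F9=5, G8=19, Y1=21 → choose F9 (5).
From F9: Y1=18, G8=24 → choose Y1 (18).
From Y1: G8=30 → choose G8 (30).
NN route HQ → T8 → N6 → F9 → Y1 → G8 → HQ costs 100.
Optimal: HQ → T8 → G8 → N6 → F9 → Y1 → HQ costs 91 (by enumerating all 60 distinct tours).
Excess = 100 − 91 = 9.

9 miles longer than the optimal tour.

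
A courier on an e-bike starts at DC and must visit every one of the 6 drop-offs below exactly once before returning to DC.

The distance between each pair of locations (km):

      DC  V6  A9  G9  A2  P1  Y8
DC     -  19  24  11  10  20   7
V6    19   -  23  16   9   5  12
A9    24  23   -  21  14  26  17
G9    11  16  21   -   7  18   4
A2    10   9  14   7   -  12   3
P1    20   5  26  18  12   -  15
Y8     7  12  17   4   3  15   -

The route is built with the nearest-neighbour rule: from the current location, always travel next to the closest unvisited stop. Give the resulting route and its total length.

Total distance 88 km via the nearest-neighbour route DC → Y8 → A2 → G9 → V6 → P1 → A9 → DC.

From DC: distances to unvisited — Y8=7, A2=10, G9=11, V6=19, P1=20, A9=24. Nearest is Y8 (7).
From Y8: distances to unvisited — A2=3, G9=4, V6=12, P1=15, A9=17. Nearest is A2 (3).
From A2: distances to unvisited — G9=7, V6=9, P1=12, A9=14. Nearest is G9 (7).
From G9: distances to unvisited — V6=16, P1=18, A9=21. Nearest is V6 (16).
From V6: distances to unvisited — P1=5, A9=23. Nearest is P1 (5).
From P1: distances to unvisited — A9=26. Nearest is A9 (26).
Return A9→DC: 24.
Total = 7 + 3 + 7 + 16 + 5 + 26 + 24 = 88.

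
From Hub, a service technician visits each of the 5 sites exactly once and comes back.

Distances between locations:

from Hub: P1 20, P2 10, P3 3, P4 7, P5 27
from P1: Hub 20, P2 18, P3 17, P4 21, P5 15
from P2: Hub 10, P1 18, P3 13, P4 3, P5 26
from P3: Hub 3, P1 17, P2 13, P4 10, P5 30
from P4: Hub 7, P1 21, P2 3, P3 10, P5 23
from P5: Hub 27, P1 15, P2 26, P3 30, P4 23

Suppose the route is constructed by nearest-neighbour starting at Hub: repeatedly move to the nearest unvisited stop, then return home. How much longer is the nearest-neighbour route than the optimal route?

Excess over optimum: 5.

From Hub: P3=3, P4=7, P2=10, P1=20, P5=27 → choose P3 (3).
From P3: P4=10, P2=13, P1=17, P5=30 → choose P4 (10).
From P4: P2=3, P1=21, P5=23 → choose P2 (3).
From P2: P1=18, P5=26 → choose P1 (18).
From P1: P5=15 → choose P5 (15).
NN route Hub → P3 → P4 → P2 → P1 → P5 → Hub costs 76.
Optimal: Hub → P2 → P4 → P5 → P1 → P3 → Hub costs 71 (by enumerating all 60 distinct tours).
Excess = 76 − 71 = 5.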